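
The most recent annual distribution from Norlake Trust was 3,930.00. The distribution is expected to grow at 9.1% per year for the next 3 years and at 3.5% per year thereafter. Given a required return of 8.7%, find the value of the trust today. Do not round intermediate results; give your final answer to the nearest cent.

90965.82

D_1 = 4287.63000
D_2 = 4677.80433
D_3 = 5103.48452
Terminal value at year 3: TV = D_3×(1+g_2)/(r−g_2) = 5282.10648/0.052 = 101578.97081
P_0 = D_1/(1+r)^1 + D_2/(1+r)^2 + D_3/(1+r)^3 + TV/(1+r)^3
    = 3944.46182 + 3958.97686 + 3973.54531 + 79088.83459 = 90965.81858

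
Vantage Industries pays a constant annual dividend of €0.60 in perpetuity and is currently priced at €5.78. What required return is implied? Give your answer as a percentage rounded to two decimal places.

P = C/r ⇒ r = C/P = €0.60/€5.78 = 0.103806

10.38%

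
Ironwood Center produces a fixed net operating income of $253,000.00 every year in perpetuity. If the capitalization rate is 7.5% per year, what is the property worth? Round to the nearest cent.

$3373333.33

Level perpetuity: PV = C / r = $253,000.00 / 0.075 = $3,373,333.33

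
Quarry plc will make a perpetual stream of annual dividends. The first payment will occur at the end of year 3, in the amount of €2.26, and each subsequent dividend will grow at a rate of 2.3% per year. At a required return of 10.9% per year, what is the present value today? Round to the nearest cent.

€21.37

Value at end of year 2: C₁ / (r − g) = €2.26 / (0.109 − 0.023) = €26.2791
Discount to today: PV = €26.2791 / (1 + 0.109)^2 = €26.2791 / 1.229881 = €21.37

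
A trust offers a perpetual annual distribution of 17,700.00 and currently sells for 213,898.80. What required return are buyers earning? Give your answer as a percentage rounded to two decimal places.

P = C/r ⇒ r = C/P = 17,700.00/213,898.80 = 0.082749

8.27%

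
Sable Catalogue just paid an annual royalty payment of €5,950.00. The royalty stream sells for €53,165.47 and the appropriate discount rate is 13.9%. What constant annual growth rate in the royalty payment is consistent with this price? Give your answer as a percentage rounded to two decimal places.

2.44%

P = D₀(1+g)/(r−g) ⇒ P(r−g) = D₀(1+g) ⇒ g(P+D₀) = P·r − D₀
g = (P·r − D₀)/(P + D₀) = (€53,165.47×0.139 − €5,950.00) / (€53,165.47 + €5,950.00) = 0.024359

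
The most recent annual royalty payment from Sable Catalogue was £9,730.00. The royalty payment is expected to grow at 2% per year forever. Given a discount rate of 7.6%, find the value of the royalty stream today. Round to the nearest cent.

D₁ = D₀ × (1 + g) = £9,730.00 × 1.02 = £9,924.6000
Growing perpetuity: P = D₁ / (r − g) = £9,924.6000 / (0.076 − 0.02) = £177,225.00

£177225.00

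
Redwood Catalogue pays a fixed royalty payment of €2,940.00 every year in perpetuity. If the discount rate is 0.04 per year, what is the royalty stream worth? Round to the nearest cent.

Level perpetuity: PV = C / r = €2,940.00 / 0.04 = €73,500.00

€73500.00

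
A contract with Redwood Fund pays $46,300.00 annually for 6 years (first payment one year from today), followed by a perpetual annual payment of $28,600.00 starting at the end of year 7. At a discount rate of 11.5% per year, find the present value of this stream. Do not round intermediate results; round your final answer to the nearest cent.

PV of 6-year annuity: $46,300.00 × [1 − (1+0.115)^−6] / 0.115 = 193084.61374
Perpetuity value at year 6: $28,600.00 / 0.115 = 248695.65217
PV of perpetuity: 248695.65217 / (1+0.115)^6 = 129425.24283
Total PV = 193084.61374 + 129425.24283 = 322509.85656

$322509.86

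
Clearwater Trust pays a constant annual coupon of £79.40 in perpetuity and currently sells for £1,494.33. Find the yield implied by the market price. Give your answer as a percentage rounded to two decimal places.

P = C/r ⇒ r = C/P = £79.40/£1,494.33 = 0.053134

5.31%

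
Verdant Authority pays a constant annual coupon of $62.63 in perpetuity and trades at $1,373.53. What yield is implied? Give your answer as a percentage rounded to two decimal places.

4.56%

P = C/r ⇒ r = C/P = $62.63/$1,373.53 = 0.045598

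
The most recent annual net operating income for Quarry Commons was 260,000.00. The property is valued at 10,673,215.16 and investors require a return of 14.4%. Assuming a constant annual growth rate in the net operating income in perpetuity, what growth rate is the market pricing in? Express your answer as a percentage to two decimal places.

11.68%

P = D₀(1+g)/(r−g) ⇒ P(r−g) = D₀(1+g) ⇒ g(P+D₀) = P·r − D₀
g = (P·r − D₀)/(P + D₀) = (10,673,215.16×0.144 − 260,000.00) / (10,673,215.16 + 260,000.00) = 0.116795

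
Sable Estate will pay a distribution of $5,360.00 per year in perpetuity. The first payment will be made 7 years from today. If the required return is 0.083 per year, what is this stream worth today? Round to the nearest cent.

$40023.58

Value at end of year 6: C / r = $5,360.00 / 0.083 = $64,578.3133
Discount to today: PV = $64,578.3133 / (1 + 0.083)^6 = $64,578.3133 / 1.613507 = $40,023.58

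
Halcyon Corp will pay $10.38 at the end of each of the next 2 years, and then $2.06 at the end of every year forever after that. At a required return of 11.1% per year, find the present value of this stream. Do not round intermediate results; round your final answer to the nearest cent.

$32.79

PV of 2-year annuity: $10.38 × [1 − (1+0.111)^−2] / 0.111 = 17.75242
Perpetuity value at year 2: $2.06 / 0.111 = 18.55856
PV of perpetuity: 18.55856 / (1+0.111)^2 = 15.03544
Total PV = 17.75242 + 15.03544 = 32.78786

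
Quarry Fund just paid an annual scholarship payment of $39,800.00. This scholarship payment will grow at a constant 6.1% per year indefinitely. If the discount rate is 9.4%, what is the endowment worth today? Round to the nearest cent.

D₁ = D₀ × (1 + g) = $39,800.00 × 1.061 = $42,227.8000
Growing perpetuity: P = D₁ / (r − g) = $42,227.8000 / (0.094 − 0.061) = $1,279,630.30

$1279630.30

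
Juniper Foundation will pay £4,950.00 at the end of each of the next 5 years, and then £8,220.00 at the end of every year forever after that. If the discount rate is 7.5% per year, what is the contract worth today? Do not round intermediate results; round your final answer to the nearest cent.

PV of 5-year annuity: £4,950.00 × [1 − (1+0.075)^−5] / 0.075 = 20027.13026
Perpetuity value at year 5: £8,220.00 / 0.075 = 109600.00000
PV of perpetuity: 109600.00000 / (1+0.075)^5 = 76342.82611
Total PV = 20027.13026 + 76342.82611 = 96369.95637

£96369.96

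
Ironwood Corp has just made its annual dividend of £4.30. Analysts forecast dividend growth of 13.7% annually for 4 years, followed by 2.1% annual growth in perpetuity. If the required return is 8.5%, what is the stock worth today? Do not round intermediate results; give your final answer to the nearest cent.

£102.09

D_1 = 4.88910
D_2 = 5.55891
D_3 = 6.32048
D_4 = 7.18638
Terminal value at year 4: TV = D_4×(1+g_2)/(r−g_2) = 7.33730/0.064 = 114.64525
P_0 = D_1/(1+r)^1 + D_2/(1+r)^2 + D_3/(1+r)^3 + D_4/(1+r)^4 + TV/(1+r)^4
    = 4.50608 + 4.72204 + 4.94835 + 5.18551 + 82.72507 = 102.08705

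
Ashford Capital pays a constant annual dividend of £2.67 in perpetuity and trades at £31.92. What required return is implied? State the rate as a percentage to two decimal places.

P = C/r ⇒ r = C/P = £2.67/£31.92 = 0.083647

8.36%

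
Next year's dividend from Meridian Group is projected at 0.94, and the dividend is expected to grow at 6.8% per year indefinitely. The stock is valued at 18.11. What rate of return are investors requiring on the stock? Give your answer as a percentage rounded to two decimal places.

P = D₁/(r − g) ⇒ r = D₁/P + g = 0.9400/18.11 + 0.068 = 0.051905 + 0.068 = 0.119905

11.99%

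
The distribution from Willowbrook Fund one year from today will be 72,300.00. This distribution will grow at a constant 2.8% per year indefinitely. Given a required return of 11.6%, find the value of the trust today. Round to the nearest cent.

Growing perpetuity: P = D₁ / (r − g) = 72,300.0000 / (0.116 − 0.028) = 821,590.91

821590.91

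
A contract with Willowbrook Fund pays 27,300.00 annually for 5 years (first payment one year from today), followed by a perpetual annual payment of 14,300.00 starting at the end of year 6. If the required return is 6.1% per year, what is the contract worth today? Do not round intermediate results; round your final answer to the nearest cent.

289038.31

PV of 5-year annuity: 27,300.00 × [1 − (1+0.061)^−5] / 0.061 = 114685.36479
Perpetuity value at year 5: 14,300.00 / 0.061 = 234426.22951
PV of perpetuity: 234426.22951 / (1+0.061)^5 = 174352.94319
Total PV = 114685.36479 + 174352.94319 = 289038.30798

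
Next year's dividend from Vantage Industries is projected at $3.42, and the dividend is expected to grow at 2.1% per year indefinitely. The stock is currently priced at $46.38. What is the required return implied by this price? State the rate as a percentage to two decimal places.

9.47%

P = D₁/(r − g) ⇒ r = D₁/P + g = $3.4200/$46.38 + 0.021 = 0.073739 + 0.021 = 0.094739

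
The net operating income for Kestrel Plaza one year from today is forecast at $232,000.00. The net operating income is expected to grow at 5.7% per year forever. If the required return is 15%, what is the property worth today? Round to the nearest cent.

Growing perpetuity: P = D₁ / (r − g) = $232,000.0000 / (0.15 − 0.057) = $2,494,623.66

$2494623.66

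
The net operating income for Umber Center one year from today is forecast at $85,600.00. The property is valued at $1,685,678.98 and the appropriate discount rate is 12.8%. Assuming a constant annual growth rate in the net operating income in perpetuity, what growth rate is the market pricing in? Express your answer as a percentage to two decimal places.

P = D₁/(r−g) ⇒ g = r − D₁/P = 0.128 − $85,600.00/$1,685,678.98 = 0.077219

7.72%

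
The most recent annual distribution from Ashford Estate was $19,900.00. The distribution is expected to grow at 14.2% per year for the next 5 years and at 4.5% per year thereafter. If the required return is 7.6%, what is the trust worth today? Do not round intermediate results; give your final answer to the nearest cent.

$1022770.74

D_1 = 22725.80000
D_2 = 25952.86360
D_3 = 29638.17023
D_4 = 33846.79040
D_5 = 38653.03464
Terminal value at year 5: TV = D_5×(1+g_2)/(r−g_2) = 40392.42120/0.031 = 1302981.32904
P_0 = D_1/(1+r)^1 + D_2/(1+r)^2 + D_3/(1+r)^3 + D_4/(1+r)^4 + D_5/(1+r)^5 + TV/(1+r)^5
    = 21120.63197 + 22416.13542 + 23791.10283 + 25250.40840 + 26799.22527 + 903393.23888 = 1022770.74277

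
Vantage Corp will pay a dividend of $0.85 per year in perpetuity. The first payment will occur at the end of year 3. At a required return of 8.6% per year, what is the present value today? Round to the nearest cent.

$8.38

Value at end of year 2: C / r = $0.85 / 0.086 = $9.8837
Discount to today: PV = $9.8837 / (1 + 0.086)^2 = $9.8837 / 1.179396 = $8.38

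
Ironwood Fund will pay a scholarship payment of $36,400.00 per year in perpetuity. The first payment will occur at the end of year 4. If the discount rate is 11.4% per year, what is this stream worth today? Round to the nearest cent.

$230962.23

Value at end of year 3: C / r = $36,400.00 / 0.114 = $319,298.2456
Discount to today: PV = $319,298.2456 / (1 + 0.114)^3 = $319,298.2456 / 1.382470 = $230,962.23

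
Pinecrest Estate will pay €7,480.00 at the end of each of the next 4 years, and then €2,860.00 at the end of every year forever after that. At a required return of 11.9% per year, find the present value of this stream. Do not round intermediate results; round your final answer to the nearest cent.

PV of 4-year annuity: €7,480.00 × [1 − (1+0.119)^−4] / 0.119 = 22767.30587
Perpetuity value at year 4: €2,860.00 / 0.119 = 24033.61345
PV of perpetuity: 24033.61345 / (1+0.119)^4 = 15328.46708
Total PV = 22767.30587 + 15328.46708 = 38095.77295

€38095.77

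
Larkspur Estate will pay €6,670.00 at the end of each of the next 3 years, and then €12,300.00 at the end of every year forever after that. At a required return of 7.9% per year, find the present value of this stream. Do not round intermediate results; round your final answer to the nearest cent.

€141160.93

PV of 3-year annuity: €6,670.00 × [1 − (1+0.079)^−3] / 0.079 = 17220.30033
Perpetuity value at year 3: €12,300.00 / 0.079 = 155696.20253
PV of perpetuity: 155696.20253 / (1+0.079)^3 = 123940.62621
Total PV = 17220.30033 + 123940.62621 = 141160.92654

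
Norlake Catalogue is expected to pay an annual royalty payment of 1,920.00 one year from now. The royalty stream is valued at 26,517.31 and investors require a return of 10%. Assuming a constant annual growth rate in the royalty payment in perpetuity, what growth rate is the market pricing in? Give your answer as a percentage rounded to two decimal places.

P = D₁/(r−g) ⇒ g = r − D₁/P = 0.1 − 1,920.00/26,517.31 = 0.027594

2.76%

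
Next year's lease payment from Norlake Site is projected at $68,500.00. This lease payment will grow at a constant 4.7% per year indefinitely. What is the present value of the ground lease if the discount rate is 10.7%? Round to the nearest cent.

$1141666.67

Growing perpetuity: P = D₁ / (r − g) = $68,500.0000 / (0.107 − 0.047) = $1,141,666.67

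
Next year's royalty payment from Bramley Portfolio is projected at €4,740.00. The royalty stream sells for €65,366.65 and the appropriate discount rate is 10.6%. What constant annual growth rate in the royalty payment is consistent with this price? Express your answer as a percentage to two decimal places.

3.35%

P = D₁/(r−g) ⇒ g = r − D₁/P = 0.106 − €4,740.00/€65,366.65 = 0.033486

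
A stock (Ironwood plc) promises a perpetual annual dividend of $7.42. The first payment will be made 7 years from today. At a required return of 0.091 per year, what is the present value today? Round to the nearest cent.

$48.35

Value at end of year 6: C / r = $7.42 / 0.091 = $81.5385
Discount to today: PV = $81.5385 / (1 + 0.091)^6 = $81.5385 / 1.686353 = $48.35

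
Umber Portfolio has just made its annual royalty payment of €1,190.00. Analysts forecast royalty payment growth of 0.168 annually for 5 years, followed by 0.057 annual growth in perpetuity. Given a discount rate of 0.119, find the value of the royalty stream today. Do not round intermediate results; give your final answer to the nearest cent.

€31914.67

D_1 = 1389.92000
D_2 = 1623.42656
D_3 = 1896.16222
D_4 = 2214.71748
D_5 = 2586.79001
Terminal value at year 5: TV = D_5×(1+g_2)/(r−g_2) = 2734.23704/0.062 = 44100.59745
P_0 = D_1/(1+r)^1 + D_2/(1+r)^2 + D_3/(1+r)^3 + D_4/(1+r)^4 + D_5/(1+r)^5 + TV/(1+r)^5
    = 1242.10903 + 1296.49986 + 1353.27242 + 1412.53100 + 1474.38445 + 25135.87688 = 31914.67363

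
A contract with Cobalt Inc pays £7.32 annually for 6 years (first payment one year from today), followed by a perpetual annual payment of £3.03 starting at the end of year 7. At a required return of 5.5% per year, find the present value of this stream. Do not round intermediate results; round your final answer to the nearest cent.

PV of 6-year annuity: £7.32 × [1 − (1+0.055)^−6] / 0.055 = 36.56728
Perpetuity value at year 6: £3.03 / 0.055 = 55.09091
PV of perpetuity: 55.09091 / (1+0.055)^6 = 39.95445
Total PV = 36.56728 + 39.95445 = 76.52173

£76.52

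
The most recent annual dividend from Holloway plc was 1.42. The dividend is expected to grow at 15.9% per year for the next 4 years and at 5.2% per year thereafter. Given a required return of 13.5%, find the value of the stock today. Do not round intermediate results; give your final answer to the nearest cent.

25.56

D_1 = 1.64578
D_2 = 1.90746
D_3 = 2.21075
D_4 = 2.56225
Terminal value at year 4: TV = D_4×(1+g_2)/(r−g_2) = 2.69549/0.083 = 32.47579
P_0 = D_1/(1+r)^1 + D_2/(1+r)^2 + D_3/(1+r)^3 + D_4/(1+r)^4 + TV/(1+r)^4
    = 1.45003 + 1.48069 + 1.51200 + 1.54397 + 19.56934 = 25.55603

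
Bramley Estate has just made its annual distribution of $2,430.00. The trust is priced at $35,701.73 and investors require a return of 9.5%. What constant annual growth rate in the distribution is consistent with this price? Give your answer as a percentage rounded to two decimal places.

P = D₀(1+g)/(r−g) ⇒ P(r−g) = D₀(1+g) ⇒ g(P+D₀) = P·r − D₀
g = (P·r − D₀)/(P + D₀) = ($35,701.73×0.095 − $2,430.00) / ($35,701.73 + $2,430.00) = 0.025220

2.52%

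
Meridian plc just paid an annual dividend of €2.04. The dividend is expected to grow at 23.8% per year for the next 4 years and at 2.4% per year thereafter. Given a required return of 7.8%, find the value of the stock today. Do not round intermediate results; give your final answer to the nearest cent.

D_1 = 2.52552
D_2 = 3.12659
D_3 = 3.87072
D_4 = 4.79196
Terminal value at year 4: TV = D_4×(1+g_2)/(r−g_2) = 4.90696/0.054 = 90.86967
P_0 = D_1/(1+r)^1 + D_2/(1+r)^2 + D_3/(1+r)^3 + D_4/(1+r)^4 + TV/(1+r)^4
    = 2.34278 + 2.69051 + 3.08984 + 3.54844 + 67.28897 = 78.96054

€78.96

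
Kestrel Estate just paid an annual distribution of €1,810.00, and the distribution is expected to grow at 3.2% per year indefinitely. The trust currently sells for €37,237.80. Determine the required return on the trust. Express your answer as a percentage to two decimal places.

8.22%

D₁ = €1,810.00 × 1.032 = €1,867.9200
P = D₁/(r − g) ⇒ r = D₁/P + g = €1,867.9200/€37,237.80 + 0.032 = 0.050162 + 0.032 = 0.082162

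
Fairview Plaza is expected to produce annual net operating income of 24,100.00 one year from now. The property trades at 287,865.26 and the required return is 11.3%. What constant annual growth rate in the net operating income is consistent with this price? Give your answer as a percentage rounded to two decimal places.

P = D₁/(r−g) ⇒ g = r − D₁/P = 0.113 − 24,100.00/287,865.26 = 0.029280

2.93%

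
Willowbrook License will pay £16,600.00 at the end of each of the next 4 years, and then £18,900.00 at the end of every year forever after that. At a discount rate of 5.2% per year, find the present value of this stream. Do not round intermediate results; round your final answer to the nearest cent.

PV of 4-year annuity: £16,600.00 × [1 − (1+0.052)^−4] / 0.052 = 58590.33822
Perpetuity value at year 4: £18,900.00 / 0.052 = 363461.53846
PV of perpetuity: 363461.53846 / (1+0.052)^4 = 296753.26181
Total PV = 58590.33822 + 296753.26181 = 355343.60003

£355343.60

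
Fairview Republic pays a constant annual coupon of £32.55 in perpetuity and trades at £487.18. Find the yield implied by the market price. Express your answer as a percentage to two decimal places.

P = C/r ⇒ r = C/P = £32.55/£487.18 = 0.066813

6.68%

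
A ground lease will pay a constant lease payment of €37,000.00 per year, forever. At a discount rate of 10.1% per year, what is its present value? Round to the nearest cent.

€366336.63

Level perpetuity: PV = C / r = €37,000.00 / 0.101 = €366,336.63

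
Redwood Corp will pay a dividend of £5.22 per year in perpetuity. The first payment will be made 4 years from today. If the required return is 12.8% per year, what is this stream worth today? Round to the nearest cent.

Value at end of year 3: C / r = £5.22 / 0.128 = £40.7813
Discount to today: PV = £40.7813 / (1 + 0.128)^3 = £40.7813 / 1.435249 = £28.41

£28.41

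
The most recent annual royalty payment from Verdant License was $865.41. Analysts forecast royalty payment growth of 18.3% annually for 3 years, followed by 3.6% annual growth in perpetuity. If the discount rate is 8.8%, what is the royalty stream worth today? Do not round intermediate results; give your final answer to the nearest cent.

$25240.47

D_1 = 1023.78003
D_2 = 1211.13178
D_3 = 1432.76889
Terminal value at year 3: TV = D_3×(1+g_2)/(r−g_2) = 1484.34857/0.052 = 28545.16482
P_0 = D_1/(1+r)^1 + D_2/(1+r)^2 + D_3/(1+r)^3 + TV/(1+r)^3
    = 940.97429 + 1023.13657 + 1112.47294 + 22163.88402 = 25240.46782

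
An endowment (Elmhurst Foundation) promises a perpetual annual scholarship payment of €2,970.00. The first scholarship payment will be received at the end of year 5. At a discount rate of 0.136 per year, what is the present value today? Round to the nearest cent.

€13113.07

Value at end of year 4: C / r = €2,970.00 / 0.136 = €21,838.2353
Discount to today: PV = €21,838.2353 / (1 + 0.136)^4 = €21,838.2353 / 1.665380 = €13,113.07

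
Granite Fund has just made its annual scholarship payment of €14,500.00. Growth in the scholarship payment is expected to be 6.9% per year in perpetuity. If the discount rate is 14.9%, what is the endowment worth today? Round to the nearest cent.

D₁ = D₀ × (1 + g) = €14,500.00 × 1.069 = €15,500.5000
Growing perpetuity: P = D₁ / (r − g) = €15,500.5000 / (0.149 − 0.069) = €193,756.25

€193756.25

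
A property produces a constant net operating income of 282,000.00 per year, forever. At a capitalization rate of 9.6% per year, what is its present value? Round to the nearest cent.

Level perpetuity: PV = C / r = 282,000.00 / 0.096 = 2,937,500.00

2937500.00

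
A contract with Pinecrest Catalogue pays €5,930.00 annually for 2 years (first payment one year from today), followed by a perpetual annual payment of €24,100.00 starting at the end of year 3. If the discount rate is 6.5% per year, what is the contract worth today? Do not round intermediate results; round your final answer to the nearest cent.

PV of 2-year annuity: €5,930.00 × [1 − (1+0.065)^−2] / 0.065 = 10796.31466
Perpetuity value at year 2: €24,100.00 / 0.065 = 370769.23077
PV of perpetuity: 370769.23077 / (1+0.065)^2 = 326892.13407
Total PV = 10796.31466 + 326892.13407 = 337688.44874

€337688.45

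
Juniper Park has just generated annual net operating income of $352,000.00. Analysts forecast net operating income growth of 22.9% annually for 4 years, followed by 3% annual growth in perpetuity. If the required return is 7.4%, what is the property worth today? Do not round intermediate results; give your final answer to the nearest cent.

$16123967.89

D_1 = 432608.00000
D_2 = 531675.23200
D_3 = 653428.86013
D_4 = 803064.06910
Terminal value at year 4: TV = D_4×(1+g_2)/(r−g_2) = 827155.99117/0.044 = 18798999.79932
P_0 = D_1/(1+r)^1 + D_2/(1+r)^2 + D_3/(1+r)^3 + D_4/(1+r)^4 + TV/(1+r)^4
    = 402800.74488 + 460933.06840 + 527455.06616 + 603577.53847 + 14129201.46864 = 16123967.88654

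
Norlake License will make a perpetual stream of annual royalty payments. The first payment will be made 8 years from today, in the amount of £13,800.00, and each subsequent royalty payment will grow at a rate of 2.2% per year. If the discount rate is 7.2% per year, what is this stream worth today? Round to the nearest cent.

£169646.77

Value at end of year 7: C₁ / (r − g) = £13,800.00 / (0.072 − 0.022) = £276,000.0000
Discount to today: PV = £276,000.0000 / (1 + 0.072)^7 = £276,000.0000 / 1.626910 = £169,646.77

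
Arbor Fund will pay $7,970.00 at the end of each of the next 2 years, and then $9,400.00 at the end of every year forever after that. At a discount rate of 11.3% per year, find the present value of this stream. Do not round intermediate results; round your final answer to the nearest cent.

$80746.65

PV of 2-year annuity: $7,970.00 × [1 − (1+0.113)^−2] / 0.113 = 13594.63306
Perpetuity value at year 2: $9,400.00 / 0.113 = 83185.84071
PV of perpetuity: 83185.84071 / (1+0.113)^2 = 67152.02004
Total PV = 13594.63306 + 67152.02004 = 80746.65310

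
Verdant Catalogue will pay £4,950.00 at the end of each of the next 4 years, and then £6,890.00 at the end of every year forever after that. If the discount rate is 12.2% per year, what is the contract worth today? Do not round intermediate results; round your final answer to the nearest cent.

PV of 4-year annuity: £4,950.00 × [1 − (1+0.122)^−4] / 0.122 = 14971.76770
Perpetuity value at year 4: £6,890.00 / 0.122 = 56475.40984
PV of perpetuity: 56475.40984 / (1+0.122)^4 = 35635.91904
Total PV = 14971.76770 + 35635.91904 = 50607.68674

£50607.69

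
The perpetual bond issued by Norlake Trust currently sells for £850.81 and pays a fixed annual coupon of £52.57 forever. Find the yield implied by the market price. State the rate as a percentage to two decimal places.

P = C/r ⇒ r = C/P = £52.57/£850.81 = 0.061788

6.18%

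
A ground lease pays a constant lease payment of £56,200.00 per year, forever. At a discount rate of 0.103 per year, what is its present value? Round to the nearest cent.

Level perpetuity: PV = C / r = £56,200.00 / 0.103 = £545,631.07

£545631.07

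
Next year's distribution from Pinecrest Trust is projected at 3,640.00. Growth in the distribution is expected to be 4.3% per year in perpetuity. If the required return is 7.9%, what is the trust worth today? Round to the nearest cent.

Growing perpetuity: P = D₁ / (r − g) = 3,640.0000 / (0.079 − 0.043) = 101,111.11

101111.11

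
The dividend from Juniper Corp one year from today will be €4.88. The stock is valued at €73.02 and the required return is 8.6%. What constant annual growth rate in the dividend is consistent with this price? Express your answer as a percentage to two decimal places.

1.92%

P = D₁/(r−g) ⇒ g = r − D₁/P = 0.086 − €4.88/€73.02 = 0.019169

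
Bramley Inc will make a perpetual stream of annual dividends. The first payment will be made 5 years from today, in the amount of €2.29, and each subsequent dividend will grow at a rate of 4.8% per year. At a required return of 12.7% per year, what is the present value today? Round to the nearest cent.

Value at end of year 4: C₁ / (r − g) = €2.29 / (0.127 − 0.048) = €28.9873
Discount to today: PV = €28.9873 / (1 + 0.127)^4 = €28.9873 / 1.613228 = €17.97

€17.97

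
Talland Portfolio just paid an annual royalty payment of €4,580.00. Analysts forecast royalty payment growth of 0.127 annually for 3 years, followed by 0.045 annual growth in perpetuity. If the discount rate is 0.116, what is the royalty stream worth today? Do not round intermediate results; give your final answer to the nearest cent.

D_1 = 5161.66000
D_2 = 5817.19082
D_3 = 6555.97405
Terminal value at year 3: TV = D_3×(1+g_2)/(r−g_2) = 6850.99289/0.071 = 96492.85756
P_0 = D_1/(1+r)^1 + D_2/(1+r)^2 + D_3/(1+r)^3 + TV/(1+r)^3
    = 4625.14337 + 4670.73170 + 4716.76938 + 69422.87324 = 83435.51769

€83435.52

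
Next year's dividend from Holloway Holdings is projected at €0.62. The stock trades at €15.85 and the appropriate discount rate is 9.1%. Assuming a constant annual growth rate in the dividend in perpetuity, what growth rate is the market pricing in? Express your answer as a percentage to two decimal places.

P = D₁/(r−g) ⇒ g = r − D₁/P = 0.091 − €0.62/€15.85 = 0.051883

5.19%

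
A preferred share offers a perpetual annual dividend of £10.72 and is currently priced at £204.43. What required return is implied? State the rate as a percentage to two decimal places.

P = C/r ⇒ r = C/P = £10.72/£204.43 = 0.052438

5.24%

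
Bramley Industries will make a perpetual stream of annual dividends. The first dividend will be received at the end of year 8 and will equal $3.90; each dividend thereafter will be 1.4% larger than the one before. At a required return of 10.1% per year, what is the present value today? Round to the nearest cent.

Value at end of year 7: C₁ / (r − g) = $3.90 / (0.101 − 0.014) = $44.8276
Discount to today: PV = $44.8276 / (1 + 0.101)^7 = $44.8276 / 1.961152 = $22.86

$22.86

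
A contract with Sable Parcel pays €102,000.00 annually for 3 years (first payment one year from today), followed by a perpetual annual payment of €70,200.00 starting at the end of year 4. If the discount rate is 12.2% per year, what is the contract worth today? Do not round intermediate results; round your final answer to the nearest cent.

PV of 3-year annuity: €102,000.00 × [1 − (1+0.122)^−3] / 0.122 = 244147.26926
Perpetuity value at year 3: €70,200.00 / 0.122 = 575409.83607
PV of perpetuity: 575409.83607 / (1+0.122)^3 = 407379.06840
Total PV = 244147.26926 + 407379.06840 = 651526.33766

€651526.34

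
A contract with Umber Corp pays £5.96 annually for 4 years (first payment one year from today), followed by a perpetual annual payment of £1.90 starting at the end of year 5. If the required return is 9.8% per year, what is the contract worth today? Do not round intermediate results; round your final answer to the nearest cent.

PV of 4-year annuity: £5.96 × [1 − (1+0.098)^−4] / 0.098 = 18.97448
Perpetuity value at year 4: £1.90 / 0.098 = 19.38776
PV of perpetuity: 19.38776 / (1+0.098)^4 = 13.33884
Total PV = 18.97448 + 13.33884 = 32.31332

£32.31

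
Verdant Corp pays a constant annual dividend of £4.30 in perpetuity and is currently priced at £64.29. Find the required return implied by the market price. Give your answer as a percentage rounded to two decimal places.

6.69%

P = C/r ⇒ r = C/P = £4.30/£64.29 = 0.066884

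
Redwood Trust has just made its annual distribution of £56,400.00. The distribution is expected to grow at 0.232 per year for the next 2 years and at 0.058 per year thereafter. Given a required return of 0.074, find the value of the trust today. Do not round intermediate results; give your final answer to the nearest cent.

D_1 = 69484.80000
D_2 = 85605.27360
Terminal value at year 2: TV = D_2×(1+g_2)/(r−g_2) = 90570.37947/0.016 = 5660648.71680
P_0 = D_1/(1+r)^1 + D_2/(1+r)^2 + TV/(1+r)^2
    = 64697.20670 + 74215.04531 + 4907469.87089 = 5046382.12291

£5046382.12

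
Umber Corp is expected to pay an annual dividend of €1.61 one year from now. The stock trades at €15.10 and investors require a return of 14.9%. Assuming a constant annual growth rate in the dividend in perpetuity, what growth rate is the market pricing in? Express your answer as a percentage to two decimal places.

P = D₁/(r−g) ⇒ g = r − D₁/P = 0.149 − €1.61/€15.10 = 0.042377

4.24%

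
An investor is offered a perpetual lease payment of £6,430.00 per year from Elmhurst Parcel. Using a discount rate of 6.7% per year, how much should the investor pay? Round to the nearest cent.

£95970.15

Level perpetuity: PV = C / r = £6,430.00 / 0.067 = £95,970.15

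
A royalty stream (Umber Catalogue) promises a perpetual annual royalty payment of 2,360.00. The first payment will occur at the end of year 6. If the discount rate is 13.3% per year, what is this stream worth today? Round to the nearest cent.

9504.10

Value at end of year 5: C / r = 2,360.00 / 0.133 = 17,744.3609
Discount to today: PV = 17,744.3609 / (1 + 0.133)^5 = 17,744.3609 / 1.867022 = 9,504.10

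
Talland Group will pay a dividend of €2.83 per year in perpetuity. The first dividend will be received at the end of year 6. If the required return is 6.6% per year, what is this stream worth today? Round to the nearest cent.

€31.15

Value at end of year 5: C / r = €2.83 / 0.066 = €42.8788
Discount to today: PV = €42.8788 / (1 + 0.066)^5 = €42.8788 / 1.376531 = €31.15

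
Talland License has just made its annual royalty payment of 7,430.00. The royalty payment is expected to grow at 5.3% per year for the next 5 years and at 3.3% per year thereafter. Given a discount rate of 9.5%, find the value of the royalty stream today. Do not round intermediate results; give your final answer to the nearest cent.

D_1 = 7823.79000
D_2 = 8238.45087
D_3 = 8675.08877
D_4 = 9134.86847
D_5 = 9619.01650
Terminal value at year 5: TV = D_5×(1+g_2)/(r−g_2) = 9936.44404/0.062 = 160265.22652
P_0 = D_1/(1+r)^1 + D_2/(1+r)^2 + D_3/(1+r)^3 + D_4/(1+r)^4 + D_5/(1+r)^5 + TV/(1+r)^5
    = 7145.01370 + 6870.95838 + 6607.41477 + 6353.97968 + 6110.26539 + 101804.90567 = 134892.53759

134892.54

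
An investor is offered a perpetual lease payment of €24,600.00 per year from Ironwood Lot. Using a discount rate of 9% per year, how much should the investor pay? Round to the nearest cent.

Level perpetuity: PV = C / r = €24,600.00 / 0.09 = €273,333.33

€273333.33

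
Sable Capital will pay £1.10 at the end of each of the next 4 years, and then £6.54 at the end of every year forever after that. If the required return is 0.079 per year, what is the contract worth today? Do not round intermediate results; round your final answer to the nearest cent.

PV of 4-year annuity: £1.10 × [1 − (1+0.079)^−4] / 0.079 = 3.65146
Perpetuity value at year 4: £6.54 / 0.079 = 82.78481
PV of perpetuity: 82.78481 / (1+0.079)^4 = 61.07520
Total PV = 3.65146 + 61.07520 = 64.72666

£64.73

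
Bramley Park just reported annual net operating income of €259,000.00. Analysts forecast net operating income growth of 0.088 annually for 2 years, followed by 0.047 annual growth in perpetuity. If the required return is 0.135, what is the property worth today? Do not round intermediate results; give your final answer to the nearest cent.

D_1 = 281792.00000
D_2 = 306589.69600
Terminal value at year 2: TV = D_2×(1+g_2)/(r−g_2) = 320999.41171/0.088 = 3647720.58764
P_0 = D_1/(1+r)^1 + D_2/(1+r)^2 + TV/(1+r)^2
    = 248274.88987 + 237993.90324 + 2831586.55331 = 3317855.34642

€3317855.35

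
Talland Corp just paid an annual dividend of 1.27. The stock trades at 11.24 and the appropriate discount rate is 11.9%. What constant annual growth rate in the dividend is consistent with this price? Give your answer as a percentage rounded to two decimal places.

0.54%

P = D₀(1+g)/(r−g) ⇒ P(r−g) = D₀(1+g) ⇒ g(P+D₀) = P·r − D₀
g = (P·r − D₀)/(P + D₀) = (11.24×0.119 − 1.27) / (11.24 + 1.27) = 0.005400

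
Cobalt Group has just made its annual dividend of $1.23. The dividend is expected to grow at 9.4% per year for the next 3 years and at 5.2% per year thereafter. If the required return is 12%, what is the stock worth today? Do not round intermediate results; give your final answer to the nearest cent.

$21.26

D_1 = 1.34562
D_2 = 1.47211
D_3 = 1.61049
Terminal value at year 3: TV = D_3×(1+g_2)/(r−g_2) = 1.69423/0.068 = 24.91517
P_0 = D_1/(1+r)^1 + D_2/(1+r)^2 + D_3/(1+r)^3 + TV/(1+r)^3
    = 1.20145 + 1.17356 + 1.14631 + 17.73413 = 21.25544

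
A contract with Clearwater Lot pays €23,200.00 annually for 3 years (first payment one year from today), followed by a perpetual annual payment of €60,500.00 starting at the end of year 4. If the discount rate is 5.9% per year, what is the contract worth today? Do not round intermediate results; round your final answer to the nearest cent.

€925535.63

PV of 3-year annuity: €23,200.00 × [1 − (1+0.059)^−3] / 0.059 = 62128.79208
Perpetuity value at year 3: €60,500.00 / 0.059 = 1025423.72881
PV of perpetuity: 1025423.72881 / (1+0.059)^3 = 863406.83568
Total PV = 62128.79208 + 863406.83568 = 925535.62776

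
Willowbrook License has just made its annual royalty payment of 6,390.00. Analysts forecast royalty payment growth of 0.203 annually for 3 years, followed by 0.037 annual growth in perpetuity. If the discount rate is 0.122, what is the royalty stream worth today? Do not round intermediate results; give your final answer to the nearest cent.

118163.66

D_1 = 7687.17000
D_2 = 9247.66551
D_3 = 11124.94161
Terminal value at year 3: TV = D_3×(1+g_2)/(r−g_2) = 11536.56445/0.085 = 135724.28762
P_0 = D_1/(1+r)^1 + D_2/(1+r)^2 + D_3/(1+r)^3 + TV/(1+r)^3
    = 6851.31016 + 7345.92346 + 7876.24414 + 96090.17849 = 118163.65625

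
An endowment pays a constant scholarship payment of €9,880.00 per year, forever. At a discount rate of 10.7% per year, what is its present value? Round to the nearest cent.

Level perpetuity: PV = C / r = €9,880.00 / 0.107 = €92,336.45

€92336.45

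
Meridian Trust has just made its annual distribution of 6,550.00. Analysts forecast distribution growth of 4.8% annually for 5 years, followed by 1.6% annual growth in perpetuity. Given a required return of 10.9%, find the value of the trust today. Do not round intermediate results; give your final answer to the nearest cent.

81652.47

D_1 = 6864.40000
D_2 = 7193.89120
D_3 = 7539.19798
D_4 = 7901.07948
D_5 = 8280.33130
Terminal value at year 5: TV = D_5×(1+g_2)/(r−g_2) = 8412.81660/0.093 = 90460.39351
P_0 = D_1/(1+r)^1 + D_2/(1+r)^2 + D_3/(1+r)^3 + D_4/(1+r)^4 + D_5/(1+r)^5 + TV/(1+r)^5
    = 6189.72047 + 5849.25794 + 5527.52238 + 5223.48373 + 4936.16857 + 53926.31471 = 81652.46779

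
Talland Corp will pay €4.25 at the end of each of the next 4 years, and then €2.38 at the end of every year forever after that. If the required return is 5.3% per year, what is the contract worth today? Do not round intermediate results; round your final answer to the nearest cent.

€51.49

PV of 4-year annuity: €4.25 × [1 − (1+0.053)^−4] / 0.053 = 14.96586
Perpetuity value at year 4: €2.38 / 0.053 = 44.90566
PV of perpetuity: 44.90566 / (1+0.053)^4 = 36.52478
Total PV = 14.96586 + 36.52478 = 51.49064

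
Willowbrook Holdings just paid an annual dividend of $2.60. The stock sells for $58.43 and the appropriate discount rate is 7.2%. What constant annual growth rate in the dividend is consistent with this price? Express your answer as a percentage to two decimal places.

P = D₀(1+g)/(r−g) ⇒ P(r−g) = D₀(1+g) ⇒ g(P+D₀) = P·r − D₀
g = (P·r − D₀)/(P + D₀) = ($58.43×0.072 − $2.60) / ($58.43 + $2.60) = 0.026331

2.63%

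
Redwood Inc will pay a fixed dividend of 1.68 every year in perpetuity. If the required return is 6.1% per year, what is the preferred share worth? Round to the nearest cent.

27.54

Level perpetuity: PV = C / r = 1.68 / 0.061 = 27.54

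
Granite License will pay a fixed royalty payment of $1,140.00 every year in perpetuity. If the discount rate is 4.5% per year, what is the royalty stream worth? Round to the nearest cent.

Level perpetuity: PV = C / r = $1,140.00 / 0.045 = $25,333.33

$25333.33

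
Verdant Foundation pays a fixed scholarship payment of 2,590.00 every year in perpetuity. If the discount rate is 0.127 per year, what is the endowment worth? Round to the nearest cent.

20393.70

Level perpetuity: PV = C / r = 2,590.00 / 0.127 = 20,393.70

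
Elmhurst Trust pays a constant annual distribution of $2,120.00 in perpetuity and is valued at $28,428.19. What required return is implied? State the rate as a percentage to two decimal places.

P = C/r ⇒ r = C/P = $2,120.00/$28,428.19 = 0.074574

7.46%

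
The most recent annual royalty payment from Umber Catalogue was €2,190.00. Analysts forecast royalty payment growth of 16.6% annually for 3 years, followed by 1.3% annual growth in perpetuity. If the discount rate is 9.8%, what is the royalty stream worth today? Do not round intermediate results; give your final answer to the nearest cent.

D_1 = 2553.54000
D_2 = 2977.42764
D_3 = 3471.68063
Terminal value at year 3: TV = D_3×(1+g_2)/(r−g_2) = 3516.81248/0.085 = 41374.26443
P_0 = D_1/(1+r)^1 + D_2/(1+r)^2 + D_3/(1+r)^3 + TV/(1+r)^3
    = 2325.62842 + 2469.65640 + 2622.60416 + 31255.27075 = 38673.15973

€38673.16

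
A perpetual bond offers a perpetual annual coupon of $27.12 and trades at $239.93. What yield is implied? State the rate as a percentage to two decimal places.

11.30%

P = C/r ⇒ r = C/P = $27.12/$239.93 = 0.113033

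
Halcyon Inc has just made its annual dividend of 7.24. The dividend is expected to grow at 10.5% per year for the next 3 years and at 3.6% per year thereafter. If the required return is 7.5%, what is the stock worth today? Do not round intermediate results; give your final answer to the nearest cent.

231.83

D_1 = 8.00020
D_2 = 8.84022
D_3 = 9.76844
Terminal value at year 3: TV = D_3×(1+g_2)/(r−g_2) = 10.12011/0.039 = 259.48995
P_0 = D_1/(1+r)^1 + D_2/(1+r)^2 + D_3/(1+r)^3 + TV/(1+r)^3
    = 7.44205 + 7.64973 + 7.86321 + 208.87918 = 231.83417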